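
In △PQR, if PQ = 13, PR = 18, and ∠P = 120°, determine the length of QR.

By the law of cosines: QR^2 = PQ^2 + PR^2 - 2*PQ*PR*cos(P)
QR^2 = 13^2 + 18^2 - 2*13*18*cos(120°)
QR^2 = 169 + 324 - 468*(-1/2)
QR^2 = 727
QR = sqrt(727)

sqrt(727)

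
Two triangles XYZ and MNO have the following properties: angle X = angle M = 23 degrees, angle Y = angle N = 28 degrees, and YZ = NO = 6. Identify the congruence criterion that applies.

The given information provides:
angle X = angle M = 23 degrees, angle Y = angle N = 28 degrees, and YZ = NO = 6
This matches the AAS congruence theorem.
Two pairs of corresponding angles and a non-included side are equal (Angle-Angle-Side).

AAS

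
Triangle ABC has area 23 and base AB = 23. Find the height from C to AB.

height = 2 * 23 / 23 = 2

2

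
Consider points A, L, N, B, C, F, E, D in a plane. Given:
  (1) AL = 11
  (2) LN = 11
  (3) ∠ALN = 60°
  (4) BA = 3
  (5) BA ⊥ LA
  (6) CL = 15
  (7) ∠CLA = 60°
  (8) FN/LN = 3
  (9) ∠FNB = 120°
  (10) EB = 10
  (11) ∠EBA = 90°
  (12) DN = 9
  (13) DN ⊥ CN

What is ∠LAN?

Step 1: By the law of cosines on triangle ALN: AN² = 11² + 11² − 2·11·11·cos(60°) = 121, so AN = 11.
Step 2: By the inverse law of cosines on triangle LAN: cos(∠LAN) = (11² + 11² − 11²) / (2·11·11) = 121/242 = 0.5, so ∠LAN = 60°.

Therefore, the measure of angle ∠LAN = 60°.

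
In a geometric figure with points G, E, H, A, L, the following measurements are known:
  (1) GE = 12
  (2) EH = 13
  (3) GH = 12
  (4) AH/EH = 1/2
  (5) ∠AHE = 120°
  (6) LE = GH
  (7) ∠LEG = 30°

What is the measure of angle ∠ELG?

From the given relations: LE = GH = 12.
Step 1: By the law of cosines on triangle LEG: LG² = 12² + 12² − 2·12·12·cos(30°) = 38.58, so LG ≈ 6.21.
Step 2: By the inverse law of cosines on triangle ELG: cos(∠ELG) = (12² + 6.21² − 12²) / (2·12·6.21) = 38.58/149.08 = 0.2588, so ∠ELG = 75°.

Therefore, the measure of angle ∠ELG = 75°.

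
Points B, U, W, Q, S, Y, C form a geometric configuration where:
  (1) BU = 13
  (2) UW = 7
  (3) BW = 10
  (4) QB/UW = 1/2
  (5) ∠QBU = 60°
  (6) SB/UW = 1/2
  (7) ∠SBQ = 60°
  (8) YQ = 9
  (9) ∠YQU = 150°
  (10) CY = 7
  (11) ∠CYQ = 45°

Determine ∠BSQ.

From the given relations: SB = 1/2·UW = 1/2·7 ≈ 3.5; QB = 1/2·UW = 1/2·7 ≈ 3.5.
Step 1: By the law of cosines on triangle SBQ: SQ² = 3.5² + 3.5² − 2·3.5·3.5·cos(60°) = 12.25, so SQ ≈ 3.5.
Step 2: By the inverse law of cosines on triangle BSQ: cos(∠BSQ) = (3.5² + 3.5² − 3.5²) / (2·3.5·3.5) = 12.25/24.5 = 0.5, so ∠BSQ = 60°.

Therefore, the measure of angle ∠BSQ = 60°.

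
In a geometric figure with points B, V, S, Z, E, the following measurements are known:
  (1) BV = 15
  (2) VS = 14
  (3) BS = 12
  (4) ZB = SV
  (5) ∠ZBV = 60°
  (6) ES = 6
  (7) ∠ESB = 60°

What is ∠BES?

Step 1: By the law of cosines on triangle ESB: EB² = 6² + 12² − 2·6·12·cos(60°) = 108, so EB = 6·√3.
Step 2: By the inverse law of cosines on triangle BES: cos(∠BES) = ((6·√3)² + 6² − 12²) / (2·6·√3·6) = 0/124.71 = 0, so ∠BES = 90°.

Therefore, the measure of angle ∠BES = 90°.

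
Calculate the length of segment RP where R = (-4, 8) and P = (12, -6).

The horizontal distance is |12 - -4| = 16 and the vertical distance is |-6 - 8| = 14.
By the Pythagorean theorem, d = sqrt(16^2 + 14^2) = sqrt(452) = 2*sqrt(113).

2*sqrt(113)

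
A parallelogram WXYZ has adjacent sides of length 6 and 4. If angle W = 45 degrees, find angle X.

In a parallelogram, consecutive angles are supplementary (sum to 180°).
angle X = 180 - angle W
angle X = 180 - 45
angle X = 135 degrees

135 degrees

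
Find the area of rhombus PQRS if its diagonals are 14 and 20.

The diagonals of a rhombus divide it into four right triangles.
Each triangle has legs 14/ 2 = 7 and 20/2 = 10, so each has area (1/2)*7*10 = 35.
Four such triangles give total area = (d1 * d2) / 2 = 140.

140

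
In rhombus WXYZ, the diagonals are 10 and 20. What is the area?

The diagonals of a rhombus divide it into four right triangles.
Each triangle has legs 10/ 2 = 5 and 20/2 = 10, so each has area (1/2)*5*10 = 25.
Four such triangles give total area = (d1 * d2) / 2 = 100.

100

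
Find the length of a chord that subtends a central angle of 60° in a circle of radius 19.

Chord length = 2r sin(θ/2)
= 2 × 19 × sin(60°/2)
= 2 × 19 × sin(30°)
= 19

19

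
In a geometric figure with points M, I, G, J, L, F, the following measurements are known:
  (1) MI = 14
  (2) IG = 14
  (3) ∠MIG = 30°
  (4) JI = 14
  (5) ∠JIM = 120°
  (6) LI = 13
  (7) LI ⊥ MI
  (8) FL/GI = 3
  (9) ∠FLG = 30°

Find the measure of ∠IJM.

Step 1: By the law of cosines on triangle JIM: JM² = 14² + 14² − 2·14·14·cos(120°) = 588, so JM = 14·√3.
Step 2: By the inverse law of cosines on triangle IJM: cos(∠IJM) = (14² + (14·√3)² − 14²) / (2·14·14·√3) = 588/678.96 = 0.866, so ∠IJM = 30°.

Therefore, the measure of angle ∠IJM = 30°.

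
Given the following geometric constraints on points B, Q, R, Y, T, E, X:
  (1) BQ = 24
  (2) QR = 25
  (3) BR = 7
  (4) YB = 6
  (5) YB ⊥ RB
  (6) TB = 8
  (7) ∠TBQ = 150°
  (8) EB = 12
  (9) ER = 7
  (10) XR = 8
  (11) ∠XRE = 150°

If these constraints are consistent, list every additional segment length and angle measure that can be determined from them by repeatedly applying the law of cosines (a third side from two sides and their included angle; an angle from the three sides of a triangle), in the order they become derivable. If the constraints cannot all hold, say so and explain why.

The constraints are consistent. Derivable facts, in order:
After 1 step:
- EX ≈ 14.49
- QT ≈ 31.19
- RY = √85
- ∠BER = 31°
- ∠BQR = 16.26°
- ∠BRE = 117.99°
- ∠BRQ = 73.74°
- ∠EBR = 31°
- ∠QBR = 90°
After 2 steps:
- ∠BQT = 7.37°
- ∠BRY = 40.6°
- ∠BTQ = 22.63°
- ∠BYR = 49.4°
- ∠EXR = 13.98°
- ∠REX = 16.02°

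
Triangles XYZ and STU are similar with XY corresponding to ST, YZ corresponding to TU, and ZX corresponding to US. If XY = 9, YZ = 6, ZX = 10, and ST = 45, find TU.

k = 45/9 = 5. TU = 5 * 6 = 30.

30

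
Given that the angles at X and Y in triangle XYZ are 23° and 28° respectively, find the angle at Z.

Let angle Z = x. Then 23 + 28 + x = 180.
x = 180 - 51 = 129 degrees.

129 degrees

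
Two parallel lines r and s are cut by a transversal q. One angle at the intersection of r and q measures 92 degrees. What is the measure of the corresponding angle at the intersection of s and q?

When a transversal crosses parallel lines, angles in the same position at each intersection are called corresponding angles.
These are always equal, so the answer is 92 degrees.

92 degrees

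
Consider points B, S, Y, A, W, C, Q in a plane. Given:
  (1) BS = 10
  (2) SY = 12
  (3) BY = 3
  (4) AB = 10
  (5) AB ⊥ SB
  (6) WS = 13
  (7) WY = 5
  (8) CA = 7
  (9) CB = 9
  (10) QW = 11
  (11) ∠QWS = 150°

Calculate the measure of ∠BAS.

Step 1: By the law of cosines on triangle ABS: AS² = 10² + 10² − 2·10·10·cos(90°) = 200, so AS = 10·√2.
Step 2: By the inverse law of cosines on triangle BAS: cos(∠BAS) = (10² + (10·√2)² − 10²) / (2·10·10·√2) = 200/282.84 = 0.7071, so ∠BAS = 45°.

Therefore, the measure of angle ∠BAS = 45°.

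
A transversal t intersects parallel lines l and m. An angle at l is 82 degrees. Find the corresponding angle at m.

Corresponding angles formed by parallel lines and a transversal are equal.
The given angle is 82 degrees.
The corresponding angle = 82 degrees.

82 degrees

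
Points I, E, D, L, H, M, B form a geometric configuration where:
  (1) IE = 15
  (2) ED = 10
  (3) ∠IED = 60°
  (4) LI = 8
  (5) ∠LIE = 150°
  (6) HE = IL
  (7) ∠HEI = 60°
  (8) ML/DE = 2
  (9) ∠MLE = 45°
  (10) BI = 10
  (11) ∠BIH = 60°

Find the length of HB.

From the given relations: HE = IL = 8.
Step 1: By the law of cosines on triangle HEI: HI² = 8² + 15² − 2·8·15·cos(60°) = 169, so HI = 13.
Step 2: By the law of cosines on triangle HIB: HB² = 13² + 10² − 2·13·10·cos(60°) = 139, so HB = √139.

Therefore, the length of HB = √139.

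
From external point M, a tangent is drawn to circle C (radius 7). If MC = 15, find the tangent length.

The tangent, radius, and line from the external point to the center form a right triangle.
The right angle is where the tangent meets the radius.
By the Pythagorean theorem: tangent² + 7² = 15²
tangent² = 225 - 49 = 176
tangent = 4*sqrt(11)

4*sqrt(11)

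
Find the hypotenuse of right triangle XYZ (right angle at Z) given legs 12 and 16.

In a right triangle, the square of the hypotenuse equals the sum of the squares of the two legs.
The legs are 12 and 16, so the hypotenuse = sqrt(144 + 256) = sqrt(400) = 20.

20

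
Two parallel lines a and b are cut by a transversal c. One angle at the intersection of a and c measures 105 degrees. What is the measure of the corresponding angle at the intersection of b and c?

When a transversal crosses parallel lines, angles in the same position at each intersection are called corresponding angles.
These are always equal, so the answer is 105 degrees.

105 degrees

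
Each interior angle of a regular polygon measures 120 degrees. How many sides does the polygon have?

Exterior angle = 180 - 120 = 60. n = 360 / 60 = 6.

6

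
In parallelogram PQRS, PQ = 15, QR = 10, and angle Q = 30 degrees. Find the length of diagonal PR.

Using the law of cosines:
d^2 = 15^2 + 10^2 - 2(15)(10)cos(30 degrees)
d^2 = 225 + 100 - 300*sqrt(3)/2
d^2 = 325 - 150*sqrt(3)
d = 5*sqrt(13 - 6*sqrt(3))

5*sqrt(13 - 6*sqrt(3))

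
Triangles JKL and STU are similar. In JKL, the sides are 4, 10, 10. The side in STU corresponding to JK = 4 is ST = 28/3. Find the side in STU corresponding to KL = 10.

Since the triangles are similar, the ratio of corresponding sides is constant.
Scale factor k = ST / JK = 28/3 / 4 = 7/3
TU = k * KL = 7/3 * 10 = 70/3

70/3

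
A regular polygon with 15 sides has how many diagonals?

Total line segments between 15 vertices = C(15,2) = 105.
Subtract the 15 sides: 105 - 15 = 90 diagonals.

90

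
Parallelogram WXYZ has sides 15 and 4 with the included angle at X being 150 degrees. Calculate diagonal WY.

Law of cosines: d^2 = 15^2 + 4^2 - 2(15)(4)cos(150°) = 60*sqrt(3) + 241, so d = sqrt(60*sqrt(3) + 241).

sqrt(60*sqrt(3) + 241)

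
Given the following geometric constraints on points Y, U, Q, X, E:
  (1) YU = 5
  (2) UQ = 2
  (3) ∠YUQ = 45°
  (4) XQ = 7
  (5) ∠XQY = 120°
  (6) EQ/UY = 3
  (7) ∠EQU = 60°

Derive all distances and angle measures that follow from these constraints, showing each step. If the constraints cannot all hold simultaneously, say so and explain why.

The constraints are consistent.

From the given relations:
  EQ = 3·UY = 3·5 = 15

Step 1: From YU = 5, UQ = 2, and ∠YUQ = 45°, by the law of cosines:
  YQ² = YU² + UQ² - 2·YU·UQ·cos(45°) = 25 + 4 - 14.14 = 14.86
  YQ ≈ 3.85

Step 2: From UQ = 2, QE = 15, and ∠UQE = 60°, by the law of cosines:
  UE² = UQ² + QE² - 2·UQ·QE·cos(60°) = 4 + 225 - 30 = 199
  UE = √199

Step 3: From YQ = 3.85, QX = 7, and ∠YQX = 120°, by the law of cosines:
  YX² = YQ² + QX² - 2·YQ·QX·cos(120°) = 14.86 + 49 + 26.98 = 90.84
  YX ≈ 9.53

Step 4: From YQ = 3.85, YU = 5, QU = 2, by the inverse law of cosines:
  cos(∠QYU) = (YQ² + YU² - QU²) / (2·YQ·YU)
  ∠QYU = 21.52°

Step 5: From UE = √199, UQ = 2, EQ = 15, by the inverse law of cosines:
  cos(∠EUQ) = (UE² + UQ² - EQ²) / (2·UE·UQ)
  ∠EUQ = 112.95°

Step 6: From QU = 2, QY = 3.85, UY = 5, by the inverse law of cosines:
  cos(∠UQY) = (QU² + QY² - UY²) / (2·QU·QY)
  ∠UQY = 113.48°

Step 7: From EQ = 15, EU = √199, QU = 2, by the inverse law of cosines:
  cos(∠QEU) = (EQ² + EU² - QU²) / (2·EQ·EU)
  ∠QEU = 7.05°

Step 8: From YQ = 3.85, YX = 9.53, QX = 7, by the inverse law of cosines:
  cos(∠QYX) = (YQ² + YX² - QX²) / (2·YQ·YX)
  ∠QYX = 39.5°

Step 9: From XQ = 7, XY = 9.53, QY = 3.85, by the inverse law of cosines:
  cos(∠QXY) = (XQ² + XY² - QY²) / (2·XQ·XY)
  ∠QXY = 20.5°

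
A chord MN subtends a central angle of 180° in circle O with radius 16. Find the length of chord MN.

Chord length = 2r sin(θ/2)
= 2 × 16 × sin(180°/2)
= 2 × 16 × sin(90°)
= 32

32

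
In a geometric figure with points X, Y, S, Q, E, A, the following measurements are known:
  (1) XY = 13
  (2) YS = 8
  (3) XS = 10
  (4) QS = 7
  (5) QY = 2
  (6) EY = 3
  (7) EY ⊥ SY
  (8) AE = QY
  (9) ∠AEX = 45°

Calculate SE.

Step 1: By the law of cosines on triangle SYE: SE² = 8² + 3² − 2·8·3·cos(90°) = 73, so SE = √73.

Therefore, the length of SE = √73.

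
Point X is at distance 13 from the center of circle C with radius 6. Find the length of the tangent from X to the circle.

tangent = √(d² - r²) = √(13² - 6²) = √(169 - 36) = √133 = sqrt(133)

sqrt(133)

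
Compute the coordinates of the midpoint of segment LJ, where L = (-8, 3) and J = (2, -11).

M = ((x₁ + x₂)/2, (y₁ + y₂)/2)
= ((-8 + 2)/2, (3 + -11)/2)
= (-6/2, -8/2) = (-3, -4)

(-3, -4)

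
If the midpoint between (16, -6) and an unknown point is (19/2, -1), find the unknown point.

Using the midpoint formula: M = ((x1 + x2)/2, (y1 + y2)/2)
We know M = (19/2, -1) and R = (16, -6)
For x: 19/2 = (16 + x2)/2, so x2 = 2*19/2 - 16 = 3
For y: -1 = (-6 + y2)/2, so y2 = 2*-1 - -6 = 4
Q = (3, 4)

(3, 4)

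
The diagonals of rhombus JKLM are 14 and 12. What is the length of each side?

In a rhombus, the diagonals bisect each other perpendicularly, creating four congruent right triangles.
Each triangle has legs 7 (half of 14) and 6 (half of 12).
The hypotenuse of each right triangle is a side of the rhombus:
side = sqrt(7^2 + 6^2) = sqrt(85)

sqrt(85)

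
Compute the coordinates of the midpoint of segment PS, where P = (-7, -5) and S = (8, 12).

The midpoint is the point halfway along the segment.
Move half the horizontal distance: -7 + (8 - -7)/2 = -7 + 15/2 = 1/2
Move half the vertical distance: -5 + (12 - -5)/2 = -5 + 17/2 = 7/2
Midpoint = (1/2, 7/2)

(1/2, 7/2)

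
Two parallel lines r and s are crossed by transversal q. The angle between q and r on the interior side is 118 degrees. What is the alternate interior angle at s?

Alternate interior angles lie on opposite sides of the transversal, between the parallel lines.
By the alternate interior angle theorem, they are equal: 118 degrees.

118 degrees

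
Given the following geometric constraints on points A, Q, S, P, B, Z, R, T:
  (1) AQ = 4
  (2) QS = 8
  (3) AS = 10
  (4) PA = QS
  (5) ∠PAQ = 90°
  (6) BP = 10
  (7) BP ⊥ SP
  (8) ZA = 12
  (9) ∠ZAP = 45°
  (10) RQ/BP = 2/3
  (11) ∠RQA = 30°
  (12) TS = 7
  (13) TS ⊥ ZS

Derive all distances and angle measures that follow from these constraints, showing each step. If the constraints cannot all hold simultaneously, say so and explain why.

The constraints are consistent.

From the given relations:
  PA = QS = 8
  RQ = 2/3·BP = 2/3·10 ≈ 6.67

Step 1: From AQ = 4, QR = 6.67, and ∠AQR = 30°, by the law of cosines:
  AR² = AQ² + QR² - 2·AQ·QR·cos(30°) = 16 + 44.44 - 46.19 = 14.26
  AR ≈ 3.78

Step 2: From QA = 4, AP = 8, and ∠QAP = 90°, by the law of cosines:
  QP² = QA² + AP² - 2·QA·AP·cos(90°) = 16 + 64 - 0 = 80
  QP = 4·√5

Step 3: From PA = 8, AZ = 12, and ∠PAZ = 45°, by the law of cosines:
  PZ² = PA² + AZ² - 2·PA·AZ·cos(45°) = 64 + 144 - 135.8 = 72.24
  PZ ≈ 8.5

Step 4: From AQ = 4, AS = 10, QS = 8, by the inverse law of cosines:
  cos(∠QAS) = (AQ² + AS² - QS²) / (2·AQ·AS)
  ∠QAS = 49.46°

Step 5: From QA = 4, QS = 8, AS = 10, by the inverse law of cosines:
  cos(∠AQS) = (QA² + QS² - AS²) / (2·QA·QS)
  ∠AQS = 108.21°

Step 6: From SA = 10, SQ = 8, AQ = 4, by the inverse law of cosines:
  cos(∠ASQ) = (SA² + SQ² - AQ²) / (2·SA·SQ)
  ∠ASQ = 22.33°

Step 7: From AQ = 4, AR = 3.78, QR = 6.67, by the inverse law of cosines:
  cos(∠QAR) = (AQ² + AR² - QR²) / (2·AQ·AR)
  ∠QAR = 118.02°

Step 8: From QA = 4, QP = 4·√5, AP = 8, by the inverse law of cosines:
  cos(∠AQP) = (QA² + QP² - AP²) / (2·QA·QP)
  ∠AQP = 63.43°

Step 9: From PA = 8, PQ = 4·√5, AQ = 4, by the inverse law of cosines:
  cos(∠APQ) = (PA² + PQ² - AQ²) / (2·PA·PQ)
  ∠APQ = 26.57°

Step 10: From PA = 8, PZ = 8.5, AZ = 12, by the inverse law of cosines:
  cos(∠APZ) = (PA² + PZ² - AZ²) / (2·PA·PZ)
  ∠APZ = 93.27°

Step 11: From ZA = 12, ZP = 8.5, AP = 8, by the inverse law of cosines:
  cos(∠AZP) = (ZA² + ZP² - AP²) / (2·ZA·ZP)
  ∠AZP = 41.73°

Step 12: From RA = 3.78, RQ = 6.67, AQ = 4, by the inverse law of cosines:
  cos(∠ARQ) = (RA² + RQ² - AQ²) / (2·RA·RQ)
  ∠ARQ = 31.98°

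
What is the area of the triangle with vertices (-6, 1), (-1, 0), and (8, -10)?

Using the Shoelace formula for a triangle:
Area = (1/2)|x0(y1 - y2) + x1(y2 - y0) + x2(y0 - y1)|
Area = (1/2)|-6(0 - -10) + -1(-10 - 1) + 8(1 - 0)|
Area = (1/2)|-60 + 11 + 8|
Area = (1/2)|-41|
Area = (1/2)(41)
Area = 41/2

41/2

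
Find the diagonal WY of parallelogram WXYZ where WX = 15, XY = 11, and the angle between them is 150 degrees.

The diagonal of a parallelogram can be found by treating two adjacent sides and the diagonal as a triangle.
Applying the law of cosines with sides 15, 11 and included angle 150°:
d^2 = 225 + 121 - 330*cos(150°) = 165*sqrt(3) + 346
d = sqrt(165*sqrt(3) + 346)

sqrt(165*sqrt(3) + 346)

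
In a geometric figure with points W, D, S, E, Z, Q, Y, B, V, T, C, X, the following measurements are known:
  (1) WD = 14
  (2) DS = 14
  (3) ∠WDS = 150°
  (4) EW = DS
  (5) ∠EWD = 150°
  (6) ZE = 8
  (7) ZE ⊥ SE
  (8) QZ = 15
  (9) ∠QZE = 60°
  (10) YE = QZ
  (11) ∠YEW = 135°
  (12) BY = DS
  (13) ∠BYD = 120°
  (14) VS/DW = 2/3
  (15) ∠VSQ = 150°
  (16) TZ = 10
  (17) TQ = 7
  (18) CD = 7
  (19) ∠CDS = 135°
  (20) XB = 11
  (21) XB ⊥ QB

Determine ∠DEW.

From the given relations: EW = DS = 14.
Step 1: By the law of cosines on triangle EWD: ED² = 14² + 14² − 2·14·14·cos(150°) = 731.48, so ED ≈ 27.05.
Step 2: By the inverse law of cosines on triangle DEW: cos(∠DEW) = (27.05² + 14² − 14²) / (2·27.05·14) = 731.48/757.29 = 0.9659, so ∠DEW = 15°.

Therefore, the measure of angle ∠DEW = 15°.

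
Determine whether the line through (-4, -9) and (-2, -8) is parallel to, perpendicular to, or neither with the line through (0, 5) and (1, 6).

Slope of line 1: m1 = (-8 - -9)/(-2 - -4) = 1/2 = 1/2
Slope of line 2: m2 = (6 - 5)/(1 - 0) = 1/1 = 1
m1 != m2 (1/2 != 1), so not parallel.
m1 * m2 = (1/2) * (1) = 1/2 != -1, so not perpendicular.
The lines are neither parallel nor perpendicular.

Neither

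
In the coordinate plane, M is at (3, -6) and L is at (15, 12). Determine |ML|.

The horizontal distance is |15 - 3| = 12 and the vertical distance is |12 - -6| = 18.
By the Pythagorean theorem, d = sqrt(12^2 + 18^2) = sqrt(468) = 6*sqrt(13).

6*sqrt(13)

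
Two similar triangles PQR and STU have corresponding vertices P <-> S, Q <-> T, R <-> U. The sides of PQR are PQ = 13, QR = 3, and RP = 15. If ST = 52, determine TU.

Similar triangles have proportional sides. Setting up the proportion:
ST / PQ = TU / QR
52 / 13 = TU / 3
TU = 3 * 52 / 13 = 12.

12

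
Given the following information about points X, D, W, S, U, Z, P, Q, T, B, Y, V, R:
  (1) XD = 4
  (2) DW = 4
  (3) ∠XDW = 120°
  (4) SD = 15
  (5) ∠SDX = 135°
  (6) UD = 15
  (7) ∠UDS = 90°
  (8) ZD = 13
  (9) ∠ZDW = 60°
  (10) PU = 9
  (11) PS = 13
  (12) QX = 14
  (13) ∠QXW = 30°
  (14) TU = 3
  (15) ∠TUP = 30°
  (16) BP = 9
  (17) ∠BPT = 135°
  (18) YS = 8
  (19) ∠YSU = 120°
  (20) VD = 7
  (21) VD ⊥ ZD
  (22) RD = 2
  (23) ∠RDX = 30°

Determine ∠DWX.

Step 1: By the law of cosines on triangle WDX: WX² = 4² + 4² − 2·4·4·cos(120°) = 48, so WX = 4·√3.
Step 2: By the inverse law of cosines on triangle DWX: cos(∠DWX) = (4² + (4·√3)² − 4²) / (2·4·4·√3) = 48/55.43 = 0.866, so ∠DWX = 30°.

Therefore, the measure of angle ∠DWX = 30°.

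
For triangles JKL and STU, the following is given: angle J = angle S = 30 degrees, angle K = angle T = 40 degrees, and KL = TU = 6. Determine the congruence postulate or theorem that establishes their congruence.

Consider the given information: angle J = angle S = 30 degrees, angle K = angle T = 40 degrees, and KL = TU = 6
This is not SAS or ASA: SAS requires two sides and the included angle between them. ASA requires two angles and the side between them.
The correct criterion is AAS. Two pairs of corresponding angles and a non-included side are equal (Angle-Angle-Side).

AAS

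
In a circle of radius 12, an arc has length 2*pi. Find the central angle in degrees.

Arc length L = 2πr × θ/360, so θ = 360L / (2πr).
θ = 360 × 2*pi / (2π × 12)
θ = 30°
θ = 30°

30°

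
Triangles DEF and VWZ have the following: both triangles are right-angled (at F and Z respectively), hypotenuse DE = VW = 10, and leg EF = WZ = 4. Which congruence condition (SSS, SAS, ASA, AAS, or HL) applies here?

Consider the given information: both triangles are right-angled (at F and Z respectively), hypotenuse DE = VW = 10, and leg EF = WZ = 4
This is not ASA or AAS: ASA requires two angles and the side between them. AAS requires two angles and a non-included side.
The correct criterion is HL. The hypotenuse and one leg of two right triangles are equal (Hypotenuse-Leg).

HL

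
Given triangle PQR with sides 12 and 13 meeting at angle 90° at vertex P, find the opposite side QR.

The included angle is 90°, so the triangle is right-angled at P. The opposite side QR is the hypotenuse.
By the Pythagorean theorem: QR = sqrt(12^2 + 13^2) = sqrt(313) = sqrt(313).

sqrt(313)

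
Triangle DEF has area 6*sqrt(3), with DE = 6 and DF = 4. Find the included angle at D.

From the SAS area formula Area = (1/2)ab sin(C), rearranging gives sin(C) = 2*Area/(ab).
sin(C) = 2 * 6*sqrt(3) / (24) = sqrt(3)/2.
Therefore C = arcsin(sqrt(3)/2) = 60°.
Since sin(180° - C) = sin(C), the obtuse angle 120° gives the same area, so C = 60° or C = 120°.

60° or 120°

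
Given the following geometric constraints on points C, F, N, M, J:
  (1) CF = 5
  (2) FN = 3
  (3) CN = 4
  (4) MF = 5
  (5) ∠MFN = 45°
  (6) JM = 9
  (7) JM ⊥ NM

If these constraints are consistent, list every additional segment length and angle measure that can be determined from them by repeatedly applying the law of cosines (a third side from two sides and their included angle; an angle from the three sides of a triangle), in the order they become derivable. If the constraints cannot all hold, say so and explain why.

The constraints are consistent. Derivable facts, in order:
After 1 step:
- NM ≈ 3.58
- ∠CFN = 53.13°
- ∠CNF = 90°
- ∠FCN = 36.87°
After 2 steps:
- NJ ≈ 9.68
- ∠FMN = 36.39°
- ∠FNM = 98.61°
After 3 steps:
- ∠JNM = 68.33°
- ∠MJN = 21.67°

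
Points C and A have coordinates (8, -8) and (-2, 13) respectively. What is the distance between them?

The horizontal distance is |-2 - 8| = 10 and the vertical distance is |13 - -8| = 21.
By the Pythagorean theorem, d = sqrt(10^2 + 21^2) = sqrt(541).

sqrt(541)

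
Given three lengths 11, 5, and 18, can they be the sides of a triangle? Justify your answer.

Check the triangle inequality: 11 + 5 = 16 ≤ 18.
Since the sum of two sides does not exceed the third, no triangle can be formed.

No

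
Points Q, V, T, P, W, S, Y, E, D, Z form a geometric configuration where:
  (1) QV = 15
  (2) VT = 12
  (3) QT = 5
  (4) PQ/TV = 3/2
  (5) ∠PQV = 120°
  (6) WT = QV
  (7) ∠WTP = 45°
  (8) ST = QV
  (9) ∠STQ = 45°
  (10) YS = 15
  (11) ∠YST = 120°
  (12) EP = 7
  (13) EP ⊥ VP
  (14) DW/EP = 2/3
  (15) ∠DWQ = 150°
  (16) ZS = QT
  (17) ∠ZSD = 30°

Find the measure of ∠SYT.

From the given relations: ST = QV = 15.
Step 1: By the law of cosines on triangle YST: YT² = 15² + 15² − 2·15·15·cos(120°) = 675, so YT = 15·√3.
Step 2: By the inverse law of cosines on triangle SYT: cos(∠SYT) = (15² + (15·√3)² − 15²) / (2·15·15·√3) = 675/779.42 = 0.866, so ∠SYT = 30°.

Therefore, the measure of angle ∠SYT = 30°.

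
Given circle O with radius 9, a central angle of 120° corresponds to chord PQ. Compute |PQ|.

Drop a perpendicular from the center to the chord, bisecting both the chord and the central angle.
Each half-chord = r sin(θ/2) = 9 sin(60°).
The full chord = 2 × 9 × sin(60°) = 9*sqrt(3).

9*sqrt(3)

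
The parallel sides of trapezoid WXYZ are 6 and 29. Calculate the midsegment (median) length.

midsegment = (6 + 29) / 2 = 35 / 2 = 35/2

35/2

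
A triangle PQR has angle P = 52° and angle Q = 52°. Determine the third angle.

The interior angles sum to 180°: angle R = 180 - 52 - 52 = 76°.
The triangle is acute (angles 52°, 52°, 76°).

76 degrees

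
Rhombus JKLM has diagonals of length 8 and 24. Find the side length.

Half-diagonals are 4 and 12. side = sqrt(4^2 + 12^2) = sqrt(160) = 4*sqrt(10)

4*sqrt(10)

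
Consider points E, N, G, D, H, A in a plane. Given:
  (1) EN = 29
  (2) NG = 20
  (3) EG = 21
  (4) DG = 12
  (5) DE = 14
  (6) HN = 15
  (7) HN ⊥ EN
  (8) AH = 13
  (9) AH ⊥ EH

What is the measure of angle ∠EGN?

Step 1: By the inverse law of cosines on triangle EGN: cos(∠EGN) = (21² + 20² − 29²) / (2·21·20) = 0/840 = 0, so ∠EGN = 90°.

Therefore, the measure of angle ∠EGN = 90°.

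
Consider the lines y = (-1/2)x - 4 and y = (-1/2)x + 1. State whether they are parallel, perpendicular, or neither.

Slope of line 1: m1 = -1/2
Slope of line 2: m2 = -1/2
m1 = m2, so the lines are parallel.

Parallel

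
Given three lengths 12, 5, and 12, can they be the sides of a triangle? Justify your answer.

Yes.
The triangle inequality requires that the sum of any two sides exceeds the third.
Here 5 + 12 = 17 > 12, so the condition is met.

Yes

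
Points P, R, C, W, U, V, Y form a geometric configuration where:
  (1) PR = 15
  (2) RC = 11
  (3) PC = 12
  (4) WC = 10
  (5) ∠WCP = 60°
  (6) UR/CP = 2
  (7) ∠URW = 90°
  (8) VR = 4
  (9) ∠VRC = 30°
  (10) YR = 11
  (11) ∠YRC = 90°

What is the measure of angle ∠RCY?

Step 1: By the law of cosines on triangle CRY: CY² = 11² + 11² − 2·11·11·cos(90°) = 242, so CY = 11·√2.
Step 2: By the inverse law of cosines on triangle RCY: cos(∠RCY) = (11² + (11·√2)² − 11²) / (2·11·11·√2) = 242/342.24 = 0.7071, so ∠RCY = 45°.

Therefore, the measure of angle ∠RCY = 45°.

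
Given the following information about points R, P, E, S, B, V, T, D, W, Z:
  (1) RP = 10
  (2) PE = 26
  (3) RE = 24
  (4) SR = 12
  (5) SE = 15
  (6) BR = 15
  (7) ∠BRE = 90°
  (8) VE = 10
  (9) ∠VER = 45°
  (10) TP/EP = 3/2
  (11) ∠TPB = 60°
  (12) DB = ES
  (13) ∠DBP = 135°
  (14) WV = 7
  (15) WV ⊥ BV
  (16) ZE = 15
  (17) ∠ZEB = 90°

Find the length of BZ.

Step 1: By the law of cosines on triangle BRE: BE² = 15² + 24² − 2·15·24·cos(90°) = 801, so BE = 3·√89.
Step 2: By the law of cosines on triangle BEZ: BZ² = (3·√89)² + 15² − 2·3·√89·15·cos(90°) = 1026, so BZ = 3·√114.

Therefore, the length of BZ = 3·√114.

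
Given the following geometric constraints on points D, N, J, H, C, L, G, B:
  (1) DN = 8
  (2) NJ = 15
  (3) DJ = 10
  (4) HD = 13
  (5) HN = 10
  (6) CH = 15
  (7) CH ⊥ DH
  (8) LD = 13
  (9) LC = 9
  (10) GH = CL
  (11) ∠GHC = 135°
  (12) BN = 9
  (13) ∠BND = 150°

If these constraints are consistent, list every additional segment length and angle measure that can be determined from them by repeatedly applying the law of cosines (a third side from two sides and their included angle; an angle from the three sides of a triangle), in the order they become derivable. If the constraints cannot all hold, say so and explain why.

The constraints are consistent. Derivable facts, in order:
After 1 step:
- CG ≈ 22.29
- DB ≈ 16.42
- DC ≈ 19.85
- ∠DHN = 37.96°
- ∠DJN = 29.54°
- ∠DNH = 91.79°
- ∠DNJ = 38.05°
- ∠HDN = 50.25°
- ∠JDN = 112.41°
After 2 steps:
- ∠BDN = 15.9°
- ∠CDH = 49.09°
- ∠CDL = 20.94°
- ∠CGH = 28.41°
- ∠CLD = 127.98°
- ∠DBN = 14.1°
- ∠DCH = 40.91°
- ∠DCL = 31.08°
- ∠GCH = 16.59°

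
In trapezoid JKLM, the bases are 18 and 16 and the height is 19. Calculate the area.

Area of a trapezoid = (base1 + base2) * height / 2
Area = (18 + 16) * 19 / 2
Area = 34 * 19 / 2
Area = 646 / 2
Area = 323

323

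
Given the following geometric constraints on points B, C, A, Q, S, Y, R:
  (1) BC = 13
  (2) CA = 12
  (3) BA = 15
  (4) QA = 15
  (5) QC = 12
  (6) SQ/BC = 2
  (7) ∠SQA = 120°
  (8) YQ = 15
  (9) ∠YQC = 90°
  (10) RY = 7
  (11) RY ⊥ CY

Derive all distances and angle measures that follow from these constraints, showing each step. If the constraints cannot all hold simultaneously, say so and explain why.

The constraints are consistent.

From the given relations:
  SQ = 2·BC = 2·13 = 26

Step 1: From CQ = 12, QY = 15, and ∠CQY = 90°, by the law of cosines:
  CY² = CQ² + QY² - 2·CQ·QY·cos(90°) = 144 + 225 - 0 = 369
  CY = 3·√41

Step 2: From AQ = 15, QS = 26, and ∠AQS = 120°, by the law of cosines:
  AS² = AQ² + QS² - 2·AQ·QS·cos(120°) = 225 + 676 + 390 = 1291
  AS ≈ 35.93

Step 3: From BA = 15, BC = 13, AC = 12, by the inverse law of cosines:
  cos(∠ABC) = (BA² + BC² - AC²) / (2·BA·BC)
  ∠ABC = 50.13°

Step 4: From CA = 12, CB = 13, AB = 15, by the inverse law of cosines:
  cos(∠ACB) = (CA² + CB² - AB²) / (2·CA·CB)
  ∠ACB = 73.62°

Step 5: From CA = 12, CQ = 12, AQ = 15, by the inverse law of cosines:
  cos(∠ACQ) = (CA² + CQ² - AQ²) / (2·CA·CQ)
  ∠ACQ = 77.36°

Step 6: From AB = 15, AC = 12, BC = 13, by the inverse law of cosines:
  cos(∠BAC) = (AB² + AC² - BC²) / (2·AB·AC)
  ∠BAC = 56.25°

Step 7: From AC = 12, AQ = 15, CQ = 12, by the inverse law of cosines:
  cos(∠CAQ) = (AC² + AQ² - CQ²) / (2·AC·AQ)
  ∠CAQ = 51.32°

Step 8: From QA = 15, QC = 12, AC = 12, by the inverse law of cosines:
  cos(∠AQC) = (QA² + QC² - AC²) / (2·QA·QC)
  ∠AQC = 51.32°

Step 9: From CY = 3·√41, YR = 7, and ∠CYR = 90°, by the law of cosines:
  CR² = CY² + YR² - 2·CY·YR·cos(90°) = 369 + 49 - 0 = 418
  CR ≈ 20.45

Step 10: From CQ = 12, CY = 3·√41, QY = 15, by the inverse law of cosines:
  cos(∠QCY) = (CQ² + CY² - QY²) / (2·CQ·CY)
  ∠QCY = 51.34°

Step 11: From AQ = 15, AS = 35.93, QS = 26, by the inverse law of cosines:
  cos(∠QAS) = (AQ² + AS² - QS²) / (2·AQ·AS)
  ∠QAS = 38.81°

Step 12: From SA = 35.93, SQ = 26, AQ = 15, by the inverse law of cosines:
  cos(∠ASQ) = (SA² + SQ² - AQ²) / (2·SA·SQ)
  ∠ASQ = 21.19°

Step 13: From YC = 3·√41, YQ = 15, CQ = 12, by the inverse law of cosines:
  cos(∠CYQ) = (YC² + YQ² - CQ²) / (2·YC·YQ)
  ∠CYQ = 38.66°

Step 14: From CR = 20.45, CY = 3·√41, RY = 7, by the inverse law of cosines:
  cos(∠RCY) = (CR² + CY² - RY²) / (2·CR·CY)
  ∠RCY = 20.02°

Step 15: From RC = 20.45, RY = 7, CY = 3·√41, by the inverse law of cosines:
  cos(∠CRY) = (RC² + RY² - CY²) / (2·RC·RY)
  ∠CRY = 69.98°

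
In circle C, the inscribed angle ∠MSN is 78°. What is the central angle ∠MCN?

Central angle = 2 × 78° = 156° (inscribed angle theorem).

156°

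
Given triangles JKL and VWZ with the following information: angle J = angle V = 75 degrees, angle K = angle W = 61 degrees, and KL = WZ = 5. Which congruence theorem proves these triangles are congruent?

Consider the given information: angle J = angle V = 75 degrees, angle K = angle W = 61 degrees, and KL = WZ = 5
This is not SSS or SAS: SSS requires all three pairs of sides, but we don't have that. SAS requires two sides and the included angle between them.
The correct criterion is AAS. Two pairs of corresponding angles and a non-included side are equal (Angle-Angle-Side).

AAS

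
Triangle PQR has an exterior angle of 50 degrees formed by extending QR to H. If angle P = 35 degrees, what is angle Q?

The exterior angle theorem states that an exterior angle equals the sum of the two non-adjacent interior angles.
So 50 = 35 + angle Q, which gives angle Q = 50 - 35 = 15 degrees.

15 degrees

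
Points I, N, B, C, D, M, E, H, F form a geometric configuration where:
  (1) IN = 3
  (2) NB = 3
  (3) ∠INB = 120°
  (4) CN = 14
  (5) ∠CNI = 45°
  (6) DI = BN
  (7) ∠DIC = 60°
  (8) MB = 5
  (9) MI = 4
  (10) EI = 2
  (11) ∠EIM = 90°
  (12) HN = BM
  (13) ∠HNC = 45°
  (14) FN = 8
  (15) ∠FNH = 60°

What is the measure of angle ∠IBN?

Step 1: By the law of cosines on triangle BNI: BI² = 3² + 3² − 2·3·3·cos(120°) = 27, so BI = 3·√3.
Step 2: By the inverse law of cosines on triangle IBN: cos(∠IBN) = ((3·√3)² + 3² − 3²) / (2·3·√3·3) = 27/31.18 = 0.866, so ∠IBN = 30°.

Therefore, the measure of angle ∠IBN = 30°.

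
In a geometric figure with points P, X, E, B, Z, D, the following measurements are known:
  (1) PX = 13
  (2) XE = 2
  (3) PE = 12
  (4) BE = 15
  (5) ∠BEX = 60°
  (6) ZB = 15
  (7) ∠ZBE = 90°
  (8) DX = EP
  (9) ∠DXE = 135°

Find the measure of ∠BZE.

Step 1: By the law of cosines on triangle ZBE: ZE² = 15² + 15² − 2·15·15·cos(90°) = 450, so ZE = 15·√2.
Step 2: By the inverse law of cosines on triangle BZE: cos(∠BZE) = (15² + (15·√2)² − 15²) / (2·15·15·√2) = 450/636.4 = 0.7071, so ∠BZE = 45°.

Therefore, the measure of angle ∠BZE = 45°.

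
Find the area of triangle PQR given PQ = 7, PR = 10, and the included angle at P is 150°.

Area = (1/2)(7)(10) sin(150°) = (1/2)(7)(10)(1/2) = 35/2

35/2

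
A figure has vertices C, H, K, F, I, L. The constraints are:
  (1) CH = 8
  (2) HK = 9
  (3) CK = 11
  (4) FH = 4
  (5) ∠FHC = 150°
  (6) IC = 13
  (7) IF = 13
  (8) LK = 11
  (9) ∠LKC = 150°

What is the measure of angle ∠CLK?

Step 1: By the law of cosines on triangle LKC: LC² = 11² + 11² − 2·11·11·cos(150°) = 451.58, so LC ≈ 21.25.
Step 2: By the inverse law of cosines on triangle CLK: cos(∠CLK) = (21.25² + 11² − 11²) / (2·21.25·11) = 451.58/467.51 = 0.9659, so ∠CLK = 15°.

Therefore, the measure of angle ∠CLK = 15°.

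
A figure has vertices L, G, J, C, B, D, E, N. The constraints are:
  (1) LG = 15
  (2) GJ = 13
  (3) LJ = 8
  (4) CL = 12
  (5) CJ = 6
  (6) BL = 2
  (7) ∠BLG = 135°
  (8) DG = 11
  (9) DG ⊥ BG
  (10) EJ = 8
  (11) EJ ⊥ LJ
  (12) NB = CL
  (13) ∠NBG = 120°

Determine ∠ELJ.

Step 1: By the law of cosines on triangle LJE: LE² = 8² + 8² − 2·8·8·cos(90°) = 128, so LE = 8·√2.
Step 2: By the inverse law of cosines on triangle ELJ: cos(∠ELJ) = ((8·√2)² + 8² − 8²) / (2·8·√2·8) = 128/181.02 = 0.7071, so ∠ELJ = 45°.

Therefore, the measure of angle ∠ELJ = 45°.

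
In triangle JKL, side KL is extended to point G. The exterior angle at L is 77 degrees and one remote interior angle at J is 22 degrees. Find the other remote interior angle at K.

The exterior angle theorem states that an exterior angle equals the sum of the two non-adjacent interior angles.
So 77 = 22 + angle K, which gives angle K = 77 - 22 = 55 degrees.

55 degrees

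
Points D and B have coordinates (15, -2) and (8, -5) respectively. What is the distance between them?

d = sqrt((-7)^2 + (-3)^2) = sqrt(58)

sqrt(58)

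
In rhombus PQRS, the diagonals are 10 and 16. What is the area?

Area of a rhombus = (d1 * d2) / 2
Area = (10 * 16) / 2
Area = 160 / 2
Area = 80

80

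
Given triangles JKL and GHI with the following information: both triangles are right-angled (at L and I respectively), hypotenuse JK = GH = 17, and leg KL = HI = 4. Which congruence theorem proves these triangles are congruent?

The given information matches HL: The hypotenuse and one leg of two right triangles are equal (Hypotenuse-Leg).

HL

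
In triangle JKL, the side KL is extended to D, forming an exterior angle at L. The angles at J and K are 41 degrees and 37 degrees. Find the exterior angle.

Exterior angle = 41 + 37 = 78 degrees (exterior angle theorem).

78 degrees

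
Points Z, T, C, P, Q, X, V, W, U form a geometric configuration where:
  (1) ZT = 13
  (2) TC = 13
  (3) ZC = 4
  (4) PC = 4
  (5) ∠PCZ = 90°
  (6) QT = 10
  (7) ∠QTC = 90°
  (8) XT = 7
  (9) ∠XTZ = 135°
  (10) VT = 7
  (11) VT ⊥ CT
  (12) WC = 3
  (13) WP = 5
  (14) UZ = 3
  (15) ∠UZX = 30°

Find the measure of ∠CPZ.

Step 1: By the law of cosines on triangle PCZ: PZ² = 4² + 4² − 2·4·4·cos(90°) = 32, so PZ = 4·√2.
Step 2: By the inverse law of cosines on triangle CPZ: cos(∠CPZ) = (4² + (4·√2)² − 4²) / (2·4·4·√2) = 32/45.25 = 0.7071, so ∠CPZ = 45°.

Therefore, the measure of angle ∠CPZ = 45°.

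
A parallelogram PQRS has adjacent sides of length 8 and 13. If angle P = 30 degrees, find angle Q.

In a parallelogram, consecutive angles are supplementary (sum to 180°).
angle Q = 180 - angle P
angle Q = 180 - 30
angle Q = 150 degrees

150 degrees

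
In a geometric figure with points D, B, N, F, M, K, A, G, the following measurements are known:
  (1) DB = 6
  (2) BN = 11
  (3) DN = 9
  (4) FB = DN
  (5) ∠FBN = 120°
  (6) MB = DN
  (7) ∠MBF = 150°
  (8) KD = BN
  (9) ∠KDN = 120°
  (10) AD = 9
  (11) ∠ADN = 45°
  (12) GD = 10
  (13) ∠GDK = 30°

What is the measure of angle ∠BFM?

From the given relations: FB = DN = 9; MB = DN = 9.
Step 1: By the law of cosines on triangle FBM: FM² = 9² + 9² − 2·9·9·cos(150°) = 302.3, so FM ≈ 17.39.
Step 2: By the inverse law of cosines on triangle BFM: cos(∠BFM) = (9² + 17.39² − 9²) / (2·9·17.39) = 302.3/312.96 = 0.9659, so ∠BFM = 15°.

Therefore, the measure of angle ∠BFM = 15°.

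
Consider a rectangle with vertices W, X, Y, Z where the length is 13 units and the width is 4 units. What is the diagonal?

Using the Pythagorean theorem:
d² = 13² + 4² = 169 + 16 = 185
d = sqrt(185)

sqrt(185)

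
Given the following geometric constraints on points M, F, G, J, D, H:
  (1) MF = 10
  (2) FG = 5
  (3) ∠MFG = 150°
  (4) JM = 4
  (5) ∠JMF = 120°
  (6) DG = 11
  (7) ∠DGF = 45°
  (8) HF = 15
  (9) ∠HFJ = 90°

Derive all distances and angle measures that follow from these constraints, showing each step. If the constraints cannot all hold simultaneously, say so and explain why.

The constraints are consistent.

Step 1: From MF = 10, FG = 5, and ∠MFG = 150°, by the law of cosines:
  MG² = MF² + FG² - 2·MF·FG·cos(150°) = 100 + 25 + 86.6 = 211.6
  MG ≈ 14.55

Step 2: From FM = 10, MJ = 4, and ∠FMJ = 120°, by the law of cosines:
  FJ² = FM² + MJ² - 2·FM·MJ·cos(120°) = 100 + 16 + 40 = 156
  FJ = 2·√39

Step 3: From FG = 5, GD = 11, and ∠FGD = 45°, by the law of cosines:
  FD² = FG² + GD² - 2·FG·GD·cos(45°) = 25 + 121 - 77.78 = 68.22
  FD ≈ 8.26

Step 4: From JF = 2·√39, FH = 15, and ∠JFH = 90°, by the law of cosines:
  JH² = JF² + FH² - 2·JF·FH·cos(90°) = 156 + 225 - 0 = 381
  JH ≈ 19.52

Step 5: From MF = 10, MG = 14.55, FG = 5, by the inverse law of cosines:
  cos(∠FMG) = (MF² + MG² - FG²) / (2·MF·MG)
  ∠FMG = 9.9°

Step 6: From FD = 8.26, FG = 5, DG = 11, by the inverse law of cosines:
  cos(∠DFG) = (FD² + FG² - DG²) / (2·FD·FG)
  ∠DFG = 109.66°

Step 7: From FJ = 2·√39, FM = 10, JM = 4, by the inverse law of cosines:
  cos(∠JFM) = (FJ² + FM² - JM²) / (2·FJ·FM)
  ∠JFM = 16.1°

Step 8: From GF = 5, GM = 14.55, FM = 10, by the inverse law of cosines:
  cos(∠FGM) = (GF² + GM² - FM²) / (2·GF·GM)
  ∠FGM = 20.1°

Step 9: From JF = 2·√39, JM = 4, FM = 10, by the inverse law of cosines:
  cos(∠FJM) = (JF² + JM² - FM²) / (2·JF·JM)
  ∠FJM = 43.9°

Step 10: From DF = 8.26, DG = 11, FG = 5, by the inverse law of cosines:
  cos(∠FDG) = (DF² + DG² - FG²) / (2·DF·DG)
  ∠FDG = 25.34°

Step 11: From JF = 2·√39, JH = 19.52, FH = 15, by the inverse law of cosines:
  cos(∠FJH) = (JF² + JH² - FH²) / (2·JF·JH)
  ∠FJH = 50.22°

Step 12: From HF = 15, HJ = 19.52, FJ = 2·√39, by the inverse law of cosines:
  cos(∠FHJ) = (HF² + HJ² - FJ²) / (2·HF·HJ)
  ∠FHJ = 39.78°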